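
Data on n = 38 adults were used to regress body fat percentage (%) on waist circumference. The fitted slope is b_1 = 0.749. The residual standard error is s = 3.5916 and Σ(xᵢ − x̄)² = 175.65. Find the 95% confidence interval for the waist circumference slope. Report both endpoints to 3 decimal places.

SE(b_1) = s/√Sₓₓ = 3.5916/√175.65 = 0.270997.
df = n − 2 = 36.
t* = t_{0.025, 36} = 2.028094.
Margin = t* × SE = 2.028094 × 0.270997 = 0.54961.
CI: 0.749 ± 0.54961 → (0.199, 1.299).
With 95% confidence, each one-unit increase in waist circumference is associated with a change of between 0.199 and 1.299 % in body fat percentage.

(0.199, 1.299)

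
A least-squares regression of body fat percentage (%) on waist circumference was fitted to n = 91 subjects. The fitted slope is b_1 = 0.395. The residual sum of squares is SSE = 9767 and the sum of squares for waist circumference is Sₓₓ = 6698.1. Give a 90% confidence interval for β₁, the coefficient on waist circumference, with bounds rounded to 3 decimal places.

(0.182, 0.608)

MSE = SSE/(n − 2) = 9767/89 = 109.742.
SE(b_1) = √(MSE/Sₓₓ) = √(109.742/6698.1) = 0.128.
df = n − 2 = 89.
t* = t_{0.05, 89} = 1.662155.
Margin = t* × SE = 1.662155 × 0.128 = 0.21276.
CI: 0.395 ± 0.21276 → (0.182, 0.608).
With 90% confidence, each one-unit increase in waist circumference is associated with a change of between 0.182 and 0.608 % in body fat percentage.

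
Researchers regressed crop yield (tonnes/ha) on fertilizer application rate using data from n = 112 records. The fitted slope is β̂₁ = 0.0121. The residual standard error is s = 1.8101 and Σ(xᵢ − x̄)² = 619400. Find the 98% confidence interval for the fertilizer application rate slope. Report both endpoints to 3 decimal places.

(0.007, 0.018)

SE(β̂₁) = s/√Sₓₓ = 1.8101/√619400 = 0.00229994.
df = n − 2 = 110.
t* = t_{0.01, 110} = 2.360726.
Margin = t* × SE = 2.360726 × 0.00229994 = 0.00543.
CI: 0.0121 ± 0.00543 → (0.007, 0.018).
With 98% confidence, each one-unit increase in fertilizer application rate is associated with a change of between 0.007 and 0.018 tonnes/ha in crop yield.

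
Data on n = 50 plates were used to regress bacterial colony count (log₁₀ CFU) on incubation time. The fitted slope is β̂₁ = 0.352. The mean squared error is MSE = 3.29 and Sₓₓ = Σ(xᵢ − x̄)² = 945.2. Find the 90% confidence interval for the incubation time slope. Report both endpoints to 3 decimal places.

SE(β̂₁) = √(MSE/Sₓₓ) = √(3.29/945.2) = 0.0589978.
df = n − 2 = 48.
t* = t_{0.05, 48} = 1.677224.
Margin = t* × SE = 1.677224 × 0.0589978 = 0.09895.
CI: 0.352 ± 0.09895 → (0.253, 0.451).
With 90% confidence, each one-unit increase in incubation time is associated with a change of between 0.253 and 0.451 log₁₀ CFU in bacterial colony count.

(0.253, 0.451)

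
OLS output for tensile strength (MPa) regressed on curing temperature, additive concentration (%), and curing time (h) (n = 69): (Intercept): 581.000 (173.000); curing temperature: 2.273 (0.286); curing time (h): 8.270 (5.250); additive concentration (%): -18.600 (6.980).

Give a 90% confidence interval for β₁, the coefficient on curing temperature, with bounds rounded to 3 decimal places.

(1.796, 2.750)

Read off: b = 2.273, SE = 0.286 for curing temperature.
df = n − k − 1 = 69 − 3 − 1 = 65.
t* = t_{0.05, 65} = 1.668636.
Margin = t* × SE = 1.668636 × 0.286 = 0.47723.
CI: 2.273 ± 0.47723 → (1.796, 2.750).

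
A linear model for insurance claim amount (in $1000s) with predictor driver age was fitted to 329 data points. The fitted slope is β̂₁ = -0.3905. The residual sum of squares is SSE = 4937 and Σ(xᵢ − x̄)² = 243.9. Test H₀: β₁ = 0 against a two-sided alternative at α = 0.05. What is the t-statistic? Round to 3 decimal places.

MSE = SSE/(n − 2) = 4937/327 = 15.0979.
SE(β̂₁) = √(MSE/Sₓₓ) = √(15.0979/243.9) = 0.248801.
t = -0.3905 / 0.248801 = -1.570.
df = n − 2 = 327.
Two-sided p ≈ 0.1175, which is ≥ 0.05, so fail to reject H₀.
The data do not give significant evidence of an association between driver age and insurance claim amount.

t = -1.570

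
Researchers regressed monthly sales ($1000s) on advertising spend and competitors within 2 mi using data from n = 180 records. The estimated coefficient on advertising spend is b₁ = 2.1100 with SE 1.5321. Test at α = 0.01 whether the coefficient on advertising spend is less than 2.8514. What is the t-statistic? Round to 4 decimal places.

t = -0.4839

H₀: β₁ = 2.8514 vs H₁: β₁ < 2.8514.
t = (b₁ − β₁⁰)/SE = (2.1100 − 2.8514) / 1.5321 = -0.4839.
df = n − k − 1 = 180 − 2 − 1 = 177.
One-sided p ≈ 0.3145, which is ≥ 0.01, so fail to reject H₀.
The data do not give significant evidence that the true slope on advertising spend is below 2.8514 $1000s per unit, holding the other predictors fixed.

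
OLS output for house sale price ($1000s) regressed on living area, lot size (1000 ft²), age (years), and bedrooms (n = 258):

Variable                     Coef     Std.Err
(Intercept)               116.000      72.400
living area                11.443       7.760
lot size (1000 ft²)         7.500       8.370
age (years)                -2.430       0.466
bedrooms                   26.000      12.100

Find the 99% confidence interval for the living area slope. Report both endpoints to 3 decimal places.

(-8.697, 31.583)

Read off: b = 11.443, SE = 7.760 for living area.
df = n − k − 1 = 258 − 4 − 1 = 253.
t* = t_{0.005, 253} = 2.595401.
Margin = t* × SE = 2.595401 × 7.760 = 20.14031.
CI: 11.443 ± 20.14031 → (-8.697, 31.583).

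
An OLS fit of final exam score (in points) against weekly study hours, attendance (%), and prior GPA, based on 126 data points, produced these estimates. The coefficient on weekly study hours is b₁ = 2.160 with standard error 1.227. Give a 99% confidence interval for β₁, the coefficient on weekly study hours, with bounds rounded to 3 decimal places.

(-1.051, 5.371)

df = n − k − 1 = 126 − 3 − 1 = 122.
t* = t_{0.005, 122} = 2.616729.
Margin = t* × SE = 2.616729 × 1.227 = 3.21073.
CI: 2.160 ± 3.21073 → (-1.051, 5.371).
With 99% confidence, each one-unit increase in weekly study hours is associated with a change of between -1.051 and 5.371 points in final exam score, holding the other predictors fixed.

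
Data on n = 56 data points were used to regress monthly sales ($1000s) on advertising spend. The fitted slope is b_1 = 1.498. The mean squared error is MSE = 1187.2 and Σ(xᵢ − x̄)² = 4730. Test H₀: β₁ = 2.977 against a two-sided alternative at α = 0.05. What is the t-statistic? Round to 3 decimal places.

t = -2.952

SE(b_1) = √(MSE/Sₓₓ) = √(1187.2/4730) = 0.500993.
t = (1.498 − 2.977) / 0.500993 = -2.952.
df = n − 2 = 54.
Two-sided p ≈ 0.0047, which is < 0.05, so reject H₀.
There is evidence that the true slope on advertising spend differs from 2.977 $1000s per unit.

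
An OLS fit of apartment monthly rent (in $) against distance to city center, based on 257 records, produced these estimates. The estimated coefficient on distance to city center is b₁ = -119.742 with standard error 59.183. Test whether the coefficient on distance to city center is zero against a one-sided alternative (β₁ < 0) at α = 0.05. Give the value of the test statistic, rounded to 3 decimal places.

H₀: β₁ = 0 vs H₁: β₁ < 0.
t = (b₁ − β₁⁰)/SE = -119.742 / 59.183 = -2.023.
df = n − 2 = 257 − 2 = 255.
One-sided p ≈ 0.0220, which is < 0.05, so reject H₀.
There is evidence that the true slope on distance to city center is negative.

t = -2.023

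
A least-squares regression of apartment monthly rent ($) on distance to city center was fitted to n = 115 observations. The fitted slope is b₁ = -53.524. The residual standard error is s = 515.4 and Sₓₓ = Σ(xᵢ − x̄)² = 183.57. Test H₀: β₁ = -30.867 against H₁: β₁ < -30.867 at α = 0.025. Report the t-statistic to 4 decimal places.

SE(b₁) = s/√Sₓₓ = 515.4/√183.57 = 38.0403.
t = (-53.524 − (-30.867)) / 38.0403 = -0.5956.
df = n − 2 = 113.
One-sided p ≈ 0.2763, which is ≥ 0.025, so fail to reject H₀.
The data do not give significant evidence that the true slope on distance to city center is below -30.867 $ per unit.

t = -0.5956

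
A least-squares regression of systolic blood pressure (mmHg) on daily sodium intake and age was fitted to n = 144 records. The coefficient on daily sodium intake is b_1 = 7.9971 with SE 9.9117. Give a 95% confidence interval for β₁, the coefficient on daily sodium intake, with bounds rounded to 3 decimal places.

(-11.598, 27.592)

df = n − k − 1 = 144 − 2 − 1 = 141.
t* = t_{0.025, 141} = 1.976931.
Margin = t* × SE = 1.976931 × 9.9117 = 19.59475.
CI: 7.9971 ± 19.59475 → (-11.598, 27.592).
With 95% confidence, each one-unit increase in daily sodium intake is associated with a change of between -11.598 and 27.592 mmHg in systolic blood pressure, holding the other predictors fixed.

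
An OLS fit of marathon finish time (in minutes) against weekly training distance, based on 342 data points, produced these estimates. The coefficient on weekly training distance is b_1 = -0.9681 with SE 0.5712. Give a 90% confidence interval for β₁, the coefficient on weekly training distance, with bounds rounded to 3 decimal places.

(-1.910, -0.026)

df = n − 2 = 342 − 2 = 340.
t* = t_{0.05, 340} = 1.649348.
Margin = t* × SE = 1.649348 × 0.5712 = 0.94211.
CI: -0.9681 ± 0.94211 → (-1.910, -0.026).
With 90% confidence, each one-unit increase in weekly training distance is associated with a change of between -1.910 and -0.026 minutes in marathon finish time.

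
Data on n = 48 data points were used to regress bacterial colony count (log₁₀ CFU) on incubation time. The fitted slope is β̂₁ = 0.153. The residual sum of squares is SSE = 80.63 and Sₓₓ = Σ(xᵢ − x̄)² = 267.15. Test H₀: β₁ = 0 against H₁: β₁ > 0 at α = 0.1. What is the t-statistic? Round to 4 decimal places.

MSE = SSE/(n − 2) = 80.63/46 = 1.75283.
SE(β̂₁) = √(MSE/Sₓₓ) = √(1.75283/267.15) = 0.0810013.
t = 0.153 / 0.0810013 = 1.8889.
df = n − 2 = 46.
One-sided p ≈ 0.0326, which is < 0.1, so reject H₀.
There is evidence that the true slope on incubation time is positive.

t = 1.8889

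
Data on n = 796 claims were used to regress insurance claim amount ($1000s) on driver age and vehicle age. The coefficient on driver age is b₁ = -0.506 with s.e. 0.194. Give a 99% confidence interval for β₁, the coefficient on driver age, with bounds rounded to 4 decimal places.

df = n − k − 1 = 796 − 2 − 1 = 793.
t* = t_{0.005, 793} = 2.582043.
Margin = t* × SE = 2.582043 × 0.194 = 0.500916.
CI: -0.506 ± 0.500916 → (-1.0069, -0.0051).
With 99% confidence, each one-unit increase in driver age is associated with a change of between -1.0069 and -0.0051 $1000s in insurance claim amount, holding the other predictors fixed.

(-1.0069, -0.0051)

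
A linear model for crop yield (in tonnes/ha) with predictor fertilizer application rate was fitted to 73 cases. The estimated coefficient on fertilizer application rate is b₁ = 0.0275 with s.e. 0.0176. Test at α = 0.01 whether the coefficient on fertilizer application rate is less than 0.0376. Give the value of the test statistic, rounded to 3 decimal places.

H₀: β₁ = 0.0376 vs H₁: β₁ < 0.0376.
t = (b₁ − β₁⁰)/SE = (0.0275 − 0.0376) / 0.0176 = -0.574.
df = n − 2 = 73 − 2 = 71.
One-sided p ≈ 0.2839, which is ≥ 0.01, so fail to reject H₀.
The data do not give significant evidence that the true slope on fertilizer application rate is below 0.0376 tonnes/ha per unit.

t = -0.574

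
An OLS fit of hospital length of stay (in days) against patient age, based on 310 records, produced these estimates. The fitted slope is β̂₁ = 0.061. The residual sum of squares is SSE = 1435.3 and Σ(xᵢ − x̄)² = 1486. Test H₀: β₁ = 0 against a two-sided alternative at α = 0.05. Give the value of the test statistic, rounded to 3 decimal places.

MSE = SSE/(n − 2) = 1435.3/308 = 4.66006.
SE(β̂₁) = √(MSE/Sₓₓ) = √(4.66006/1486) = 0.0559998.
t = 0.061 / 0.0559998 = 1.089.
df = n − 2 = 308.
Two-sided p ≈ 0.2769, which is ≥ 0.05, so fail to reject H₀.
The data do not give significant evidence of an association between patient age and hospital length of stay.

t = 1.089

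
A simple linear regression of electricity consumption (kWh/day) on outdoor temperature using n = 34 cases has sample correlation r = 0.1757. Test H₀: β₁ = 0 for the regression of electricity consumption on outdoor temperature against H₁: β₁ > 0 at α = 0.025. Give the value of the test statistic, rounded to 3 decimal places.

t = r·√(n − 2)/√(1 − r²) = 0.1757·√32/√0.96913 = 1.010.
df = n − 2 = 32.
One-sided p ≈ 0.1601, which is ≥ 0.025, so fail to reject H₀.
The data do not give significant evidence of a linear association between outdoor temperature and electricity consumption.

t = 1.010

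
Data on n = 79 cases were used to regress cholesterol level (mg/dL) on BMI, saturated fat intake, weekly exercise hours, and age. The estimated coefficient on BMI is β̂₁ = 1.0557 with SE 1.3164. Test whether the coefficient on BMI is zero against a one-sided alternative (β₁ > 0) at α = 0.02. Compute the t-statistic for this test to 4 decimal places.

H₀: β₁ = 0 vs H₁: β₁ > 0.
t = (β̂₁ − β₁⁰)/SE = 1.0557 / 1.3164 = 0.8020.
df = n − k − 1 = 79 − 4 − 1 = 74.
One-sided p ≈ 0.2126, which is ≥ 0.02, so fail to reject H₀.
The data do not give significant evidence that the true slope on BMI is positive, holding the other predictors fixed.

t = 0.8020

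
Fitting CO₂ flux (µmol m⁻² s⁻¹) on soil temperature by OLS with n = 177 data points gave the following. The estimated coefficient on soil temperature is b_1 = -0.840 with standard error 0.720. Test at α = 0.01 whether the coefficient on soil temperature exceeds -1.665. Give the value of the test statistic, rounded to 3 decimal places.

t = 1.146

H₀: β₁ = -1.665 vs H₁: β₁ > -1.665.
t = (b_1 − β₁⁰)/SE = (-0.840 − (-1.665)) / 0.720 = 1.146.
df = n − 2 = 177 − 2 = 175.
One-sided p ≈ 0.1267, which is ≥ 0.01, so fail to reject H₀.
The data do not give significant evidence that the true slope on soil temperature exceeds -1.665 µmol m⁻² s⁻¹ per unit.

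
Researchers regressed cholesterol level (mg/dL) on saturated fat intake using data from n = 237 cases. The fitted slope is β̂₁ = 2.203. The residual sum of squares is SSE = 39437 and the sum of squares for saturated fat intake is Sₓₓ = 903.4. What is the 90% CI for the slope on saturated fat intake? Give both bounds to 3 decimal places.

(1.491, 2.915)

MSE = SSE/(n − 2) = 39437/235 = 167.817.
SE(β̂₁) = √(MSE/Sₓₓ) = √(167.817/903.4) = 0.431001.
df = n − 2 = 235.
t* = t_{0.05, 235} = 1.651364.
Margin = t* × SE = 1.651364 × 0.431001 = 0.71174.
CI: 2.203 ± 0.71174 → (1.491, 2.915).
With 90% confidence, each one-unit increase in saturated fat intake is associated with a change of between 1.491 and 2.915 mg/dL in cholesterol level.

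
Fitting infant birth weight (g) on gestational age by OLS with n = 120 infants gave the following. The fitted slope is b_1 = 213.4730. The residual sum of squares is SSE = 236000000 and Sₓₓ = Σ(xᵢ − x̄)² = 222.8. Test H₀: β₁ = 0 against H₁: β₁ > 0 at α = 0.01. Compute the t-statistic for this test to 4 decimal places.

t = 2.2531

MSE = SSE/(n − 2) = 236000000/118 = 2e+06.
SE(b_1) = √(MSE/Sₓₓ) = √(2e+06/222.8) = 94.7452.
t = 213.4730 / 94.7452 = 2.2531.
df = n − 2 = 118.
One-sided p ≈ 0.0130, which is ≥ 0.01, so fail to reject H₀.
The data do not give significant evidence that the true slope on gestational age is positive.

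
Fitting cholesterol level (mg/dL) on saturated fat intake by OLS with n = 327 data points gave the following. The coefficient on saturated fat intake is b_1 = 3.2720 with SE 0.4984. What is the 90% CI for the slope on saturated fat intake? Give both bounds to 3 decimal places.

(2.450, 4.094)

df = n − 2 = 327 − 2 = 325.
t* = t_{0.05, 325} = 1.649556.
Margin = t* × SE = 1.649556 × 0.4984 = 0.82214.
CI: 3.2720 ± 0.82214 → (2.450, 4.094).
With 90% confidence, each one-unit increase in saturated fat intake is associated with a change of between 2.450 and 4.094 mg/dL in cholesterol level.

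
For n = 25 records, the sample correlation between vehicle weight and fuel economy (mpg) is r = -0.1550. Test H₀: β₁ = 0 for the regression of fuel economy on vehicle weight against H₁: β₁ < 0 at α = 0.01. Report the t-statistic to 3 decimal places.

t = r·√(n − 2)/√(1 − r²) = -0.1550·√23/√0.975975 = -0.752.
df = n − 2 = 23.
One-sided p ≈ 0.2297, which is ≥ 0.01, so fail to reject H₀.
The data do not give significant evidence of a linear association between vehicle weight and fuel economy.

t = -0.752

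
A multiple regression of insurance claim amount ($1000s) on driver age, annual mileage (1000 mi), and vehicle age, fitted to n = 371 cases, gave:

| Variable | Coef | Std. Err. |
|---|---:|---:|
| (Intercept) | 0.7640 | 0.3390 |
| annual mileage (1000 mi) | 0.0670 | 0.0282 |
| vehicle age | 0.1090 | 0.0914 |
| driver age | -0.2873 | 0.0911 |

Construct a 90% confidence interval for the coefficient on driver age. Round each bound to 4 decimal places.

(-0.4375, -0.1371)

Read off: b = -0.2873, SE = 0.0911 for driver age.
df = n − k − 1 = 371 − 3 − 1 = 367.
t* = t_{0.05, 367} = 1.649016.
Margin = t* × SE = 1.649016 × 0.0911 = 0.150225.
CI: -0.2873 ± 0.150225 → (-0.4375, -0.1371).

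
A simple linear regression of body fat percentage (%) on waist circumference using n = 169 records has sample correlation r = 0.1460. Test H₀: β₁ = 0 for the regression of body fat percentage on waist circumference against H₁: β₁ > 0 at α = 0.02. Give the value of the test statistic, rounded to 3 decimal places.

t = 1.907

t = r·√(n − 2)/√(1 − r²) = 0.1460·√167/√0.978684 = 1.907.
df = n − 2 = 167.
One-sided p ≈ 0.0291, which is ≥ 0.02, so fail to reject H₀.
The data do not give significant evidence of a linear association between waist circumference and body fat percentage.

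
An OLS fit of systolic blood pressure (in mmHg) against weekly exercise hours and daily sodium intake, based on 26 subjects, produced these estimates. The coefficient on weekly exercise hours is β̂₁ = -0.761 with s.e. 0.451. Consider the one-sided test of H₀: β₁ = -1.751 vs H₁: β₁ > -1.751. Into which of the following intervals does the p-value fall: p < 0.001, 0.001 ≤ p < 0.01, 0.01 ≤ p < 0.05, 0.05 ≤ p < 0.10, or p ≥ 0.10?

t = (-0.761 − (-1.751)) / 0.451 = 2.195.
df = n − k − 1 = 26 − 2 − 1 = 23.
One-sided p = P(T_{23} > t) ≈ 0.0193.
So 0.01 ≤ p < 0.05.

0.01 ≤ p < 0.05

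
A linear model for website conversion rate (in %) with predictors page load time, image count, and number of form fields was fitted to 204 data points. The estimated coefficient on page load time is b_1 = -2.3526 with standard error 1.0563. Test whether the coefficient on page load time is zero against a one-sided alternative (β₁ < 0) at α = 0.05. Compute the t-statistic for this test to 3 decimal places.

t = -2.227

H₀: β₁ = 0 vs H₁: β₁ < 0.
t = (b_1 − β₁⁰)/SE = -2.3526 / 1.0563 = -2.227.
df = n − k − 1 = 204 − 3 − 1 = 200.
One-sided p ≈ 0.0135, which is < 0.05, so reject H₀.
There is evidence that the true slope on page load time is negative, holding the other predictors fixed.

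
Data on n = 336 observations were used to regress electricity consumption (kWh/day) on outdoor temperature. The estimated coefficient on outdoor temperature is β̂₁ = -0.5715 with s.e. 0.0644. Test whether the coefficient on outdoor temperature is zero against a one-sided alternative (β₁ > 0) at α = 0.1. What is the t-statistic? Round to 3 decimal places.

H₀: β₁ = 0 vs H₁: β₁ > 0.
t = (β̂₁ − β₁⁰)/SE = -0.5715 / 0.0644 = -8.874.
df = n − 2 = 336 − 2 = 334.
One-sided p ≈ 1.0000, which is ≥ 0.1, so fail to reject H₀.
The data do not give significant evidence that the true slope on outdoor temperature is positive.

t = -8.874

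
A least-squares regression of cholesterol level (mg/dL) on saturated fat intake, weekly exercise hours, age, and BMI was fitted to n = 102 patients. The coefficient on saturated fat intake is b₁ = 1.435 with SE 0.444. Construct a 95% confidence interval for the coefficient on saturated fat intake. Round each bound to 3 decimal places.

(0.554, 2.316)

df = n − k − 1 = 102 − 4 − 1 = 97.
t* = t_{0.025, 97} = 1.984723.
Margin = t* × SE = 1.984723 × 0.444 = 0.88122.
CI: 1.435 ± 0.88122 → (0.554, 2.316).
With 95% confidence, each one-unit increase in saturated fat intake is associated with a change of between 0.554 and 2.316 mg/dL in cholesterol level, holding the other predictors fixed.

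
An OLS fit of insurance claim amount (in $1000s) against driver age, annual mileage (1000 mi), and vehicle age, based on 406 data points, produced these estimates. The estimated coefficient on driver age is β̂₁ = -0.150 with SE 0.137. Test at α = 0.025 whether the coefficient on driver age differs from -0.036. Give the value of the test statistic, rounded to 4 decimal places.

t = -0.8321

H₀: β₁ = -0.036 vs H₁: β₁ ≠ -0.036.
t = (β̂₁ − β₁⁰)/SE = (-0.150 − (-0.036)) / 0.137 = -0.8321.
df = n − k − 1 = 406 − 3 − 1 = 402.
Two-sided p ≈ 0.4058, which is ≥ 0.025, so fail to reject H₀.
The data are consistent with a true slope of -0.036 $1000s per unit of driver age, holding the other predictors fixed.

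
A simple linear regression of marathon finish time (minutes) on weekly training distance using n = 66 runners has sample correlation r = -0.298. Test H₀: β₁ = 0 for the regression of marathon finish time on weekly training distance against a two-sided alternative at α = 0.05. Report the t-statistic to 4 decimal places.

t = r·√(n − 2)/√(1 − r²) = -0.298·√64/√0.911196 = -2.4975.
df = n − 2 = 64.
Two-sided p ≈ 0.0151, which is < 0.05, so reject H₀.
There is evidence of a linear association between weekly training distance and marathon finish time.

t = -2.4975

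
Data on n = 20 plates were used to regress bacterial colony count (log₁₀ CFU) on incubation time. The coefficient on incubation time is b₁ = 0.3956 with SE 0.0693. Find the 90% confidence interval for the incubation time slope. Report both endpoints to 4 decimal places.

(0.2754, 0.5158)

df = n − 2 = 20 − 2 = 18.
t* = t_{0.05, 18} = 1.734064.
Margin = t* × SE = 1.734064 × 0.0693 = 0.120171.
CI: 0.3956 ± 0.120171 → (0.2754, 0.5158).
With 90% confidence, each one-unit increase in incubation time is associated with a change of between 0.2754 and 0.5158 log₁₀ CFU in bacterial colony count.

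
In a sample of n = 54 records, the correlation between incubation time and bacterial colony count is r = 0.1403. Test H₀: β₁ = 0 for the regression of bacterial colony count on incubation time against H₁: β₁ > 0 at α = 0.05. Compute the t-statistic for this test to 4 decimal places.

t = r·√(n − 2)/√(1 − r²) = 0.1403·√52/√0.980316 = 1.0218.
df = n − 2 = 52.
One-sided p ≈ 0.1558, which is ≥ 0.05, so fail to reject H₀.
The data do not give significant evidence of a linear association between incubation time and bacterial colony count.

t = 1.0218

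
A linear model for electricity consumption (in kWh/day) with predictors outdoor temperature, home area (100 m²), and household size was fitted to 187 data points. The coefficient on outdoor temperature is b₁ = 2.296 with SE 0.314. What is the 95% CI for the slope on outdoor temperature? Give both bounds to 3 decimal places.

(1.676, 2.916)

df = n − k − 1 = 187 − 3 − 1 = 183.
t* = t_{0.025, 183} = 1.973012.
Margin = t* × SE = 1.973012 × 0.314 = 0.61953.
CI: 2.296 ± 0.61953 → (1.676, 2.916).
With 95% confidence, each one-unit increase in outdoor temperature is associated with a change of between 1.676 and 2.916 kWh/day in electricity consumption, holding the other predictors fixed.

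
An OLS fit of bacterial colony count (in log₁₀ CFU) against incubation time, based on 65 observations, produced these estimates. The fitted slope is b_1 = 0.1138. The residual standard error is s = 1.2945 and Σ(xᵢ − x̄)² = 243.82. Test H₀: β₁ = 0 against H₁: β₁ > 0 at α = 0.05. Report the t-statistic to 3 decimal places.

SE(b_1) = s/√Sₓₓ = 1.2945/√243.82 = 0.0829025.
t = 0.1138 / 0.0829025 = 1.373.
df = n − 2 = 63.
One-sided p ≈ 0.0874, which is ≥ 0.05, so fail to reject H₀.
The data do not give significant evidence that the true slope on incubation time is positive.

t = 1.373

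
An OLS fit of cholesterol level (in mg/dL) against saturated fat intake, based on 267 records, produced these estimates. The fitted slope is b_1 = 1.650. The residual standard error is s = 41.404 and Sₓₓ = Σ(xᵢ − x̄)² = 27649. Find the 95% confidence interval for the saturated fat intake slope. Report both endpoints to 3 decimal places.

(1.160, 2.140)

SE(b_1) = s/√Sₓₓ = 41.404/√27649 = 0.249002.
df = n − 2 = 265.
t* = t_{0.025, 265} = 1.968956.
Margin = t* × SE = 1.968956 × 0.249002 = 0.49027.
CI: 1.650 ± 0.49027 → (1.160, 2.140).
With 95% confidence, each one-unit increase in saturated fat intake is associated with a change of between 1.160 and 2.140 mg/dL in cholesterol level.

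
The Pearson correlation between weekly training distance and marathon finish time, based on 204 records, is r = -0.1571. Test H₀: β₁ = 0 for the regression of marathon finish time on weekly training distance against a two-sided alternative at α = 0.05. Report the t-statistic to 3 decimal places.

t = r·√(n − 2)/√(1 − r²) = -0.1571·√202/√0.97532 = -2.261.
df = n − 2 = 202.
Two-sided p ≈ 0.0248, which is < 0.05, so reject H₀.
There is evidence of a linear association between weekly training distance and marathon finish time.

t = -2.261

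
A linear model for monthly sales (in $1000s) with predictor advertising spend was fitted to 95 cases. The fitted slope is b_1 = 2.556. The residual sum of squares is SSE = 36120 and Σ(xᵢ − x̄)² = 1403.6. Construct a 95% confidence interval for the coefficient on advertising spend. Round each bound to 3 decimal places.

(1.511, 3.601)

MSE = SSE/(n − 2) = 36120/93 = 388.387.
SE(b_1) = √(MSE/Sₓₓ) = √(388.387/1403.6) = 0.52603.
df = n − 2 = 93.
t* = t_{0.025, 93} = 1.985802.
Margin = t* × SE = 1.985802 × 0.52603 = 1.04459.
CI: 2.556 ± 1.04459 → (1.511, 3.601).
With 95% confidence, each one-unit increase in advertising spend is associated with a change of between 1.511 and 3.601 $1000s in monthly sales.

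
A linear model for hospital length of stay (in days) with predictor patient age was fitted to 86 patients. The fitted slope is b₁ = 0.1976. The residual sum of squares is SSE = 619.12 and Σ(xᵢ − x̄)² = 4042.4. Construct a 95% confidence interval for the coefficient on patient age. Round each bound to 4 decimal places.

(0.1127, 0.2825)

MSE = SSE/(n − 2) = 619.12/84 = 7.37048.
SE(b₁) = √(MSE/Sₓₓ) = √(7.37048/4042.4) = 0.0427.
df = n − 2 = 84.
t* = t_{0.025, 84} = 1.98861.
Margin = t* × SE = 1.98861 × 0.0427 = 0.084914.
CI: 0.1976 ± 0.084914 → (0.1127, 0.2825).
With 95% confidence, each one-unit increase in patient age is associated with a change of between 0.1127 and 0.2825 days in hospital length of stay.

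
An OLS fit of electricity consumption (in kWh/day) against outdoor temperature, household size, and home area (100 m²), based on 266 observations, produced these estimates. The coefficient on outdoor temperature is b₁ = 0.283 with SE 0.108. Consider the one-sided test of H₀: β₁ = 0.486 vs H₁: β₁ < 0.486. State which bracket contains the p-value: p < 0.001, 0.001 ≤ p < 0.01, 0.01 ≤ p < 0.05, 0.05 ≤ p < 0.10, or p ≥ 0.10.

0.01 ≤ p < 0.05

t = (0.283 − 0.486) / 0.108 = -1.880.
df = n − k − 1 = 266 − 3 − 1 = 262.
One-sided p = P(T_{262} < t) ≈ 0.0306.
So 0.01 ≤ p < 0.05.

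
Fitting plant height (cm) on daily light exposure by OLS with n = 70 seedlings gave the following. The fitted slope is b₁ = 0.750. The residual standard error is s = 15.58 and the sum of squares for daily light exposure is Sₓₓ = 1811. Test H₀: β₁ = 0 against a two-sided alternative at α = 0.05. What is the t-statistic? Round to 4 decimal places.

SE(b₁) = s/√Sₓₓ = 15.58/√1811 = 0.366107.
t = 0.750 / 0.366107 = 2.0486.
df = n − 2 = 68.
Two-sided p ≈ 0.0444, which is < 0.05, so reject H₀.
There is evidence that daily light exposure is associated with plant height.

t = 2.0486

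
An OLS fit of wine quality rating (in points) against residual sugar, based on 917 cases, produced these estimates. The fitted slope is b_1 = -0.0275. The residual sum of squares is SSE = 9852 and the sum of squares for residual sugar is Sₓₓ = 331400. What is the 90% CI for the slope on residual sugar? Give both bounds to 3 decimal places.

MSE = SSE/(n − 2) = 9852/915 = 10.7672.
SE(b_1) = √(MSE/Sₓₓ) = √(10.7672/331400) = 0.00570001.
df = n − 2 = 915.
t* = t_{0.05, 915} = 1.646521.
Margin = t* × SE = 1.646521 × 0.00570001 = 0.00939.
CI: -0.0275 ± 0.00939 → (-0.037, -0.018).
With 90% confidence, each one-unit increase in residual sugar is associated with a change of between -0.037 and -0.018 points in wine quality rating.

(-0.037, -0.018)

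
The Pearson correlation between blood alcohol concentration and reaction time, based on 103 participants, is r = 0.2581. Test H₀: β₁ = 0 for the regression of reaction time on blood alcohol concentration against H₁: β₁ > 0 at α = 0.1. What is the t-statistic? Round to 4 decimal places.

t = r·√(n − 2)/√(1 − r²) = 0.2581·√101/√0.933384 = 2.6848.
df = n − 2 = 101.
One-sided p ≈ 0.0042, which is < 0.1, so reject H₀.
There is evidence of a linear association between blood alcohol concentration and reaction time.

t = 2.6848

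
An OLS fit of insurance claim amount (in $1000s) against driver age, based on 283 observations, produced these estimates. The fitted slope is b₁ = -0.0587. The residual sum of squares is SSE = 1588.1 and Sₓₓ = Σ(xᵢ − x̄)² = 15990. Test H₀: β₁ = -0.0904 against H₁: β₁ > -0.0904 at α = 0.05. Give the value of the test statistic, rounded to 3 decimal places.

t = 1.686

MSE = SSE/(n − 2) = 1588.1/281 = 5.6516.
SE(b₁) = √(MSE/Sₓₓ) = √(5.6516/15990) = 0.0188002.
t = (-0.0587 − (-0.0904)) / 0.0188002 = 1.686.
df = n − 2 = 281.
One-sided p ≈ 0.0464, which is < 0.05, so reject H₀.
There is evidence that the true slope on driver age exceeds -0.0904 $1000s per unit.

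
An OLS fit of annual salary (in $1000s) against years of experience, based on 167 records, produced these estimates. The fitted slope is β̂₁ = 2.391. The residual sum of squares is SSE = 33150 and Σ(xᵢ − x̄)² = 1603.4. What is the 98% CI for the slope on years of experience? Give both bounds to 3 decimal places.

MSE = SSE/(n − 2) = 33150/165 = 200.909.
SE(β̂₁) = √(MSE/Sₓₓ) = √(200.909/1603.4) = 0.35398.
df = n − 2 = 165.
t* = t_{0.01, 165} = 2.34916.
Margin = t* × SE = 2.34916 × 0.35398 = 0.83156.
CI: 2.391 ± 0.83156 → (1.559, 3.223).
With 98% confidence, each one-unit increase in years of experience is associated with a change of between 1.559 and 3.223 $1000s in annual salary.

(1.559, 3.223)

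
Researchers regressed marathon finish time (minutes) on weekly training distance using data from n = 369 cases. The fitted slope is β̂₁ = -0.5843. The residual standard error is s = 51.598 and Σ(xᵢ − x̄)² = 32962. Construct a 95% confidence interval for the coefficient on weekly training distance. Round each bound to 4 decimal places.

(-1.1432, -0.0254)

SE(β̂₁) = s/√Sₓₓ = 51.598/√32962 = 0.284201.
df = n − 2 = 367.
t* = t_{0.025, 367} = 1.966449.
Margin = t* × SE = 1.966449 × 0.284201 = 0.558867.
CI: -0.5843 ± 0.558867 → (-1.1432, -0.0254).
With 95% confidence, each one-unit increase in weekly training distance is associated with a change of between -1.1432 and -0.0254 minutes in marathon finish time.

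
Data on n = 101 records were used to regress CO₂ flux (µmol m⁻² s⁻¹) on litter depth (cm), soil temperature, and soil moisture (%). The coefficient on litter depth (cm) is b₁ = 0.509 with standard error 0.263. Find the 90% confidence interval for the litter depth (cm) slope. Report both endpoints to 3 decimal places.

(0.072, 0.946)

df = n − k − 1 = 101 − 3 − 1 = 97.
t* = t_{0.05, 97} = 1.660715.
Margin = t* × SE = 1.660715 × 0.263 = 0.43677.
CI: 0.509 ± 0.43677 → (0.072, 0.946).
With 90% confidence, each one-unit increase in litter depth (cm) is associated with a change of between 0.072 and 0.946 µmol m⁻² s⁻¹ in CO₂ flux, holding the other predictors fixed.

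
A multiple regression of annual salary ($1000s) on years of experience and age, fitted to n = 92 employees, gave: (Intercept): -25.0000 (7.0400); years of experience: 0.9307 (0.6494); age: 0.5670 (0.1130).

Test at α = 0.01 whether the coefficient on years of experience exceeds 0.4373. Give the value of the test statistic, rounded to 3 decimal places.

Read off: b = 0.9307, SE = 0.6494 for years of experience.
H₀: β₁ = 0.4373 vs H₁: β₁ > 0.4373.
t = (0.9307 − 0.4373) / 0.6494 = 0.760.
df = n − k − 1 = 92 − 2 − 1 = 89.
One-sided p ≈ 0.2247, which is ≥ 0.01, so fail to reject H₀.
The data do not give significant evidence that the true slope on years of experience exceeds 0.4373 $1000s per unit, holding the other predictors fixed.

t = 0.760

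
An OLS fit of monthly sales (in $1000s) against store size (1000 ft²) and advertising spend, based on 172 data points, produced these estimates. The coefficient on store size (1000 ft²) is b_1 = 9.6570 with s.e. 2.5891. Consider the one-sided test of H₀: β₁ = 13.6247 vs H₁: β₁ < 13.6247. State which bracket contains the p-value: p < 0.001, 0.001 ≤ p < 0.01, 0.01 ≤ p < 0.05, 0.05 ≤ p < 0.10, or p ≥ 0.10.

t = (9.6570 − 13.6247) / 2.5891 = -1.532.
df = n − k − 1 = 172 − 2 − 1 = 169.
One-sided p = P(T_{169} < t) ≈ 0.0636.
So 0.05 ≤ p < 0.10.

0.05 ≤ p < 0.10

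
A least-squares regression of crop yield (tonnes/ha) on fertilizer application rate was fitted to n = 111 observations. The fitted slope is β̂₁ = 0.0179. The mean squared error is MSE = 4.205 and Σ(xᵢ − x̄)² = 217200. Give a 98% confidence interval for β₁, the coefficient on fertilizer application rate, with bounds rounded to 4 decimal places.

(0.0075, 0.0283)

SE(β̂₁) = √(MSE/Sₓₓ) = √(4.205/217200) = 0.0044.
df = n − 2 = 109.
t* = t_{0.01, 109} = 2.361046.
Margin = t* × SE = 2.361046 × 0.0044 = 0.010389.
CI: 0.0179 ± 0.010389 → (0.0075, 0.0283).
With 98% confidence, each one-unit increase in fertilizer application rate is associated with a change of between 0.0075 and 0.0283 tonnes/ha in crop yield.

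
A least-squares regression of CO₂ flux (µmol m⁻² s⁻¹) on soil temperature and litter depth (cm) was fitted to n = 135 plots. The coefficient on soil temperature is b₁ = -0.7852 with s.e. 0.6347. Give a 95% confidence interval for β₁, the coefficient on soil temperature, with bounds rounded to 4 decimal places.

df = n − k − 1 = 135 − 2 − 1 = 132.
t* = t_{0.025, 132} = 1.978099.
Margin = t* × SE = 1.978099 × 0.6347 = 1.255499.
CI: -0.7852 ± 1.255499 → (-2.0407, 0.4703).
With 95% confidence, each one-unit increase in soil temperature is associated with a change of between -2.0407 and 0.4703 µmol m⁻² s⁻¹ in CO₂ flux, holding the other predictors fixed.

(-2.0407, 0.4703)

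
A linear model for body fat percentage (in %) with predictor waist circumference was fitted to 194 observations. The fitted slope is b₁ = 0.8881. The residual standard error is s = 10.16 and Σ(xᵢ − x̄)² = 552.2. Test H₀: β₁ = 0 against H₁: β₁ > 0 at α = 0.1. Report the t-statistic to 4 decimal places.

t = 2.0541

SE(b₁) = s/√Sₓₓ = 10.16/√552.2 = 0.43236.
t = 0.8881 / 0.43236 = 2.0541.
df = n − 2 = 192.
One-sided p ≈ 0.0207, which is < 0.1, so reject H₀.
There is evidence that the true slope on waist circumference is positive.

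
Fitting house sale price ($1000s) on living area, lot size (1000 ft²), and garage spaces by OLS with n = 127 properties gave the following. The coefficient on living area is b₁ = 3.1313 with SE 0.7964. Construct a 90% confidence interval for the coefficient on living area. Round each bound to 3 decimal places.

(1.811, 4.451)

df = n − k − 1 = 127 − 3 − 1 = 123.
t* = t_{0.05, 123} = 1.657336.
Margin = t* × SE = 1.657336 × 0.7964 = 1.31990.
CI: 3.1313 ± 1.31990 → (1.811, 4.451).
With 90% confidence, each one-unit increase in living area is associated with a change of between 1.811 and 4.451 $1000s in house sale price, holding the other predictors fixed.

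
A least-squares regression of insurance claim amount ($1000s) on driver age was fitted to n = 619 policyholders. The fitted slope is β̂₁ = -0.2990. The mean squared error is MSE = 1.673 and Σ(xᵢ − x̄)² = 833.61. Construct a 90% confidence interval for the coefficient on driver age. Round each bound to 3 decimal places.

(-0.373, -0.225)

SE(β̂₁) = √(MSE/Sₓₓ) = √(1.673/833.61) = 0.0447988.
df = n − 2 = 617.
t* = t_{0.05, 617} = 1.647327.
Margin = t* × SE = 1.647327 × 0.0447988 = 0.07380.
CI: -0.2990 ± 0.07380 → (-0.373, -0.225).
With 90% confidence, each one-unit increase in driver age is associated with a change of between -0.373 and -0.225 $1000s in insurance claim amount.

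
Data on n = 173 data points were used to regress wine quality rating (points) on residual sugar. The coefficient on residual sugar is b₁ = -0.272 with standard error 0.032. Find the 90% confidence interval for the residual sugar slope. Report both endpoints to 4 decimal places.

df = n − 2 = 173 − 2 = 171.
t* = t_{0.05, 171} = 1.653813.
Margin = t* × SE = 1.653813 × 0.032 = 0.052922.
CI: -0.272 ± 0.052922 → (-0.3249, -0.2191).
With 90% confidence, each one-unit increase in residual sugar is associated with a change of between -0.3249 and -0.2191 points in wine quality rating.

(-0.3249, -0.2191)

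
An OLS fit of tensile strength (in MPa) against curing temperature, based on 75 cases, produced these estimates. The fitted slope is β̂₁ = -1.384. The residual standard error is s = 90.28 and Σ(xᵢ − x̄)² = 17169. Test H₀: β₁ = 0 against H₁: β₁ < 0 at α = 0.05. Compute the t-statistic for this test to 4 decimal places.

SE(β̂₁) = s/√Sₓₓ = 90.28/√17169 = 0.689.
t = -1.384 / 0.689 = -2.0087.
df = n − 2 = 73.
One-sided p ≈ 0.0241, which is < 0.05, so reject H₀.
There is evidence that the true slope on curing temperature is negative.

t = -2.0087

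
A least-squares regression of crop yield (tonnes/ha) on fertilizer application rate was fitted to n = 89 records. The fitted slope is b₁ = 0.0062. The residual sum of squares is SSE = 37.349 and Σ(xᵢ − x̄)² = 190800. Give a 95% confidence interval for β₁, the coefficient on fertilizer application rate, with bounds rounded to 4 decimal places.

(0.0032, 0.0092)

MSE = SSE/(n − 2) = 37.349/87 = 0.429299.
SE(b₁) = √(MSE/Sₓₓ) = √(0.429299/190800) = 0.0015.
df = n − 2 = 87.
t* = t_{0.025, 87} = 1.987608.
Margin = t* × SE = 1.987608 × 0.0015 = 0.002981.
CI: 0.0062 ± 0.002981 → (0.0032, 0.0092).
With 95% confidence, each one-unit increase in fertilizer application rate is associated with a change of between 0.0032 and 0.0092 tonnes/ha in crop yield.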